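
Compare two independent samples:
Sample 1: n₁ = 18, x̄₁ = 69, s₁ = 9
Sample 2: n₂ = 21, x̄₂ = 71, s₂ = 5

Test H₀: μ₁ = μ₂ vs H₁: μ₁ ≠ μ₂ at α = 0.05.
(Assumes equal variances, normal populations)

Pooled variance: s²_p = [17×9² + 20×5²]/(37) = 50.7297
s_p = 7.1225
SE = s_p×√(1/n₁ + 1/n₂) = 7.1225×√(1/18 + 1/21) = 2.2878
t = (x̄₁ - x̄₂)/SE = (69 - 71)/2.2878 = -0.8742
df = 37, t-critical = ±2.026
Decision: fail to reject H₀

Answer: t = -0.8742, fail to reject H₀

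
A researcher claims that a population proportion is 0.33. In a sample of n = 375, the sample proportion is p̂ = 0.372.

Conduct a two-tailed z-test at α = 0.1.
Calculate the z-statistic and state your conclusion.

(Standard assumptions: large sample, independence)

H₀: p = 0.33, H₁: p ≠ 0.33
Standard error: SE = √(p₀(1-p₀)/n) = √(0.33×0.67/375) = 0.024282
z-statistic: z = (p̂ - p₀)/SE = (0.372 - 0.33)/0.024282 = 1.7297
Critical value: z_0.05 = ±1.645
p-value = 0.0837
Decision: reject H₀ at α = 0.1

Answer: z = 1.7297, reject H₀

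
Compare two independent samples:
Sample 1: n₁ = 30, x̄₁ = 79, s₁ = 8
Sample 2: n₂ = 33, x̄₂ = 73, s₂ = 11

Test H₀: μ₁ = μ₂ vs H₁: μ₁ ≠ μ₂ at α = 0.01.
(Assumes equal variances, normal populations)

Pooled variance: s²_p = [29×8² + 32×11²]/(61) = 93.9016
s_p = 9.6903
SE = s_p×√(1/n₁ + 1/n₂) = 9.6903×√(1/30 + 1/33) = 2.4445
t = (x̄₁ - x̄₂)/SE = (79 - 73)/2.4445 = 2.4545
df = 61, t-critical = ±2.659
Decision: fail to reject H₀

Answer: t = 2.4545, fail to reject H₀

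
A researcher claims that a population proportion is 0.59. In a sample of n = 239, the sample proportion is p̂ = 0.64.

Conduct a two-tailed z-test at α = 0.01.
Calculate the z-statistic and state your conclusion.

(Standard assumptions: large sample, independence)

Answer: z = 1.5716, fail to reject H₀

Derivation:
H₀: p = 0.59, H₁: p ≠ 0.59
Standard error: SE = √(p₀(1-p₀)/n) = √(0.59×0.41/239) = 0.031814
z-statistic: z = (p̂ - p₀)/SE = (0.64 - 0.59)/0.031814 = 1.5716
Critical value: z_0.005 = ±2.576
p-value = 0.1160
Decision: fail to reject H₀ at α = 0.01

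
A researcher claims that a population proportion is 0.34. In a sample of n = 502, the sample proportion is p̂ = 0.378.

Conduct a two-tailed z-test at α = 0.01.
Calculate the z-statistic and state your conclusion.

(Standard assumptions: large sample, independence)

Answer: z = 1.7973, fail to reject H₀

Derivation:
H₀: p = 0.34, H₁: p ≠ 0.34
Standard error: SE = √(p₀(1-p₀)/n) = √(0.34×0.66/502) = 0.021143
z-statistic: z = (p̂ - p₀)/SE = (0.378 - 0.34)/0.021143 = 1.7973
Critical value: z_0.005 = ±2.576
p-value = 0.0723
Decision: fail to reject H₀ at α = 0.01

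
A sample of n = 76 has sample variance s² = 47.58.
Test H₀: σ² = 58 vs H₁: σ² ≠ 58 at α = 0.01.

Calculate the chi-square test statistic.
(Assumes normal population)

df = n - 1 = 75
χ² = (n-1)s²/σ₀² = 75×47.58/58 = 61.5259
Critical values: χ²_{0.995,75} = 47.206, χ²_{0.005,75} = 110.286
Rejection region: χ² < 47.206 or χ² > 110.286
Decision: fail to reject H₀

Answer: χ² = 61.5259, fail to reject H₀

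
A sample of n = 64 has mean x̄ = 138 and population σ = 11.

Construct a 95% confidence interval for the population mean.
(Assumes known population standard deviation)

Answer: (135.3050, 140.6950)

Derivation:
Confidence level: 95%, α = 0.05
z_0.025 = 1.960
SE = σ/√n = 11/√64 = 1.3750
Margin of error = 1.960 × 1.3750 = 2.6950
CI: x̄ ± margin = 138 ± 2.6950
CI: (135.3050, 140.6950)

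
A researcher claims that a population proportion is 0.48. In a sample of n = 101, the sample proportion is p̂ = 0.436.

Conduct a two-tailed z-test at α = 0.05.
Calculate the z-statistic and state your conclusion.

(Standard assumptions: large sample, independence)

Answer: z = -0.8851, fail to reject H₀

Derivation:
H₀: p = 0.48, H₁: p ≠ 0.48
Standard error: SE = √(p₀(1-p₀)/n) = √(0.48×0.52/101) = 0.049712
z-statistic: z = (p̂ - p₀)/SE = (0.436 - 0.48)/0.049712 = -0.8851
Critical value: z_0.025 = ±1.960
p-value = 0.3761
Decision: fail to reject H₀ at α = 0.05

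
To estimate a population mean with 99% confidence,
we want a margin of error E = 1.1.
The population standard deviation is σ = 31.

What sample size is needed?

Answer: n = 5271

Derivation:
z_0.005 = 2.576
n = (z×σ/E)² = (2.576×31/1.1)²
n = 5270.2320
Round up: n = 5271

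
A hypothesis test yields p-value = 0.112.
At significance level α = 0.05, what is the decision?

Compare p-value to α:
0.112 ≥ 0.05
Decision: fail to reject H₀

Answer: fail to reject H₀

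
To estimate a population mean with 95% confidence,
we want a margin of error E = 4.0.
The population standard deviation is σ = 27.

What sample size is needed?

Answer: n = 176

Derivation:
z_0.025 = 1.960
n = (z×σ/E)² = (1.960×27/4.0)²
n = 175.0329
Round up: n = 176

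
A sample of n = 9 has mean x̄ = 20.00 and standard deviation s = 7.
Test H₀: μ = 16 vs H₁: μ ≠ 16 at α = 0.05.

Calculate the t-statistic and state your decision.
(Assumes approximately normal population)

Answer: t = 1.7143, fail to reject H₀

Derivation:
df = n - 1 = 8
SE = s/√n = 7/√9 = 2.3333
t = (x̄ - μ₀)/SE = (20.00 - 16)/2.3333 = 1.7143
Critical value: t_{0.025,8} = ±2.306
p-value ≈ 0.1248
Decision: fail to reject H₀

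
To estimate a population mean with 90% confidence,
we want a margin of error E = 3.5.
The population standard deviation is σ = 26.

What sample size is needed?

Answer: n = 150

Derivation:
z_0.05 = 1.645
n = (z×σ/E)² = (1.645×26/3.5)²
n = 149.3284
Round up: n = 150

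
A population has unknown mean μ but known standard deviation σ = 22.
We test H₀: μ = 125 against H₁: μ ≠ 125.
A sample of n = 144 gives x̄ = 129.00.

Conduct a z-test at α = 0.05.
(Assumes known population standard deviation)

Answer: z = 2.1819, reject H₀

Derivation:
Standard error: SE = σ/√n = 22/√144 = 1.8333
z-statistic: z = (x̄ - μ₀)/SE = (129.00 - 125)/1.8333 = 2.1819
Critical value: ±1.960
p-value = 0.0291
Decision: reject H₀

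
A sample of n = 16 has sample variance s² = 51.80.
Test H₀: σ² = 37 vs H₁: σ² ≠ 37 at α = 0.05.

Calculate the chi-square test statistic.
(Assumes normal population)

df = n - 1 = 15
χ² = (n-1)s²/σ₀² = 15×51.80/37 = 21.0000
Critical values: χ²_{0.975,15} = 6.262, χ²_{0.025,15} = 27.488
Rejection region: χ² < 6.262 or χ² > 27.488
Decision: fail to reject H₀

Answer: χ² = 21.0000, fail to reject H₀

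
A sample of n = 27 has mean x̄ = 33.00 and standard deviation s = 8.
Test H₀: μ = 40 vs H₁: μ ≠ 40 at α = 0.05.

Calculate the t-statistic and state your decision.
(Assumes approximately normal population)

Answer: t = -4.5466, reject H₀

Derivation:
df = n - 1 = 26
SE = s/√n = 8/√27 = 1.5396
t = (x̄ - μ₀)/SE = (33.00 - 40)/1.5396 = -4.5466
Critical value: t_{0.025,26} = ±2.056
p-value ≈ 0.0001
Decision: reject H₀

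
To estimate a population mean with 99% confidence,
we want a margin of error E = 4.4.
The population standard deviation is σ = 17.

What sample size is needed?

Answer: n = 100

Derivation:
z_0.005 = 2.576
n = (z×σ/E)² = (2.576×17/4.4)²
n = 99.0568
Round up: n = 100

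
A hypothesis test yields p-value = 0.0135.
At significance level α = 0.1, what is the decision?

Compare p-value to α:
0.0135 < 0.1
Decision: reject H₀

Answer: reject H₀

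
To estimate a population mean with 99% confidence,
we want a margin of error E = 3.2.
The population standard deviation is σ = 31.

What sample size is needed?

z_0.005 = 2.576
n = (z×σ/E)² = (2.576×31/3.2)²
n = 622.7520
Round up: n = 623

Answer: n = 623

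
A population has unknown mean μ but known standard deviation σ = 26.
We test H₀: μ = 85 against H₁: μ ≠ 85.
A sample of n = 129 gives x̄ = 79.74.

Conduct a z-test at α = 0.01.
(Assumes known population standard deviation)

Answer: z = -2.2977, fail to reject H₀

Derivation:
Standard error: SE = σ/√n = 26/√129 = 2.2892
z-statistic: z = (x̄ - μ₀)/SE = (79.74 - 85)/2.2892 = -2.2977
Critical value: ±2.576
p-value = 0.0216
Decision: fail to reject H₀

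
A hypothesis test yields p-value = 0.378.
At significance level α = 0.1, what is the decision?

Answer: fail to reject H₀

Derivation:
Compare p-value to α:
0.378 ≥ 0.1
Decision: fail to reject H₀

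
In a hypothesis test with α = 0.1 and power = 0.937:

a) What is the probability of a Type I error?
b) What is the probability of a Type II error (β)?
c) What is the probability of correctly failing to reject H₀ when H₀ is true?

Answer: a) 0.1, b) 0.063, c) 0.9

Derivation:
a) Type I error probability = α = 0.1
b) Power = P(reject H₀ | H₁ true) = 1 - β = 0.937, so Type II error probability = β = 1 - Power = 0.063
c) P(fail to reject H₀ | H₀ true) = 1 - α = 0.9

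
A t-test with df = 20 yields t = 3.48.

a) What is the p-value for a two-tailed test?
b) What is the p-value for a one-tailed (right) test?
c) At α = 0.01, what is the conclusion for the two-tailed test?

Answer: a) 0.0024, b) 0.0012, c) reject H₀

Derivation:
Using t-distribution with df = 20:
a) Two-tailed: p = 2×P(T > 3.48) = 0.0024
b) One-tailed: p = P(T > 3.48) = 0.0012
c) 0.0024 < 0.01, reject H₀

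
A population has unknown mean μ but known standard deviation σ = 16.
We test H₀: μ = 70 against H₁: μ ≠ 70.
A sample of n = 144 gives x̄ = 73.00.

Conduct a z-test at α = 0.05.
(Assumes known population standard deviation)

Standard error: SE = σ/√n = 16/√144 = 1.3333
z-statistic: z = (x̄ - μ₀)/SE = (73.00 - 70)/1.3333 = 2.2501
Critical value: ±1.960
p-value = 0.0244
Decision: reject H₀

Answer: z = 2.2501, reject H₀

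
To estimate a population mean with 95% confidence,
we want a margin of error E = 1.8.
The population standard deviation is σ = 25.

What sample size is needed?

z_0.025 = 1.960
n = (z×σ/E)² = (1.960×25/1.8)²
n = 741.0494
Round up: n = 742

Answer: n = 742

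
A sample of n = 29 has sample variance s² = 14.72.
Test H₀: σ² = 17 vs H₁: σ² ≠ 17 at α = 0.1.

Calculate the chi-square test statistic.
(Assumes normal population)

Answer: χ² = 24.2447, fail to reject H₀

Derivation:
df = n - 1 = 28
χ² = (n-1)s²/σ₀² = 28×14.72/17 = 24.2447
Critical values: χ²_{0.95,28} = 16.928, χ²_{0.05,28} = 41.337
Rejection region: χ² < 16.928 or χ² > 41.337
Decision: fail to reject H₀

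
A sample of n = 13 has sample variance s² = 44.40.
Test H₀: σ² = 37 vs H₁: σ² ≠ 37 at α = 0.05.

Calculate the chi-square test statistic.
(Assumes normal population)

df = n - 1 = 12
χ² = (n-1)s²/σ₀² = 12×44.40/37 = 14.4000
Critical values: χ²_{0.975,12} = 4.404, χ²_{0.025,12} = 23.337
Rejection region: χ² < 4.404 or χ² > 23.337
Decision: fail to reject H₀

Answer: χ² = 14.4000, fail to reject H₀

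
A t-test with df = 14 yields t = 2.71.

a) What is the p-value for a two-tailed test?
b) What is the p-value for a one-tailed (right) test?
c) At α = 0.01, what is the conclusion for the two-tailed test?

Answer: a) 0.0169, b) 0.0085, c) fail to reject H₀

Derivation:
Using t-distribution with df = 14:
a) Two-tailed: p = 2×P(T > 2.71) = 0.0169
b) One-tailed: p = P(T > 2.71) = 0.0085
c) 0.0169 ≥ 0.01, fail to reject H₀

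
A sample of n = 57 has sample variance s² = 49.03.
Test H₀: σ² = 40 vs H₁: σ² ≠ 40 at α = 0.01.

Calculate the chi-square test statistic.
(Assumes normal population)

df = n - 1 = 56
χ² = (n-1)s²/σ₀² = 56×49.03/40 = 68.6420
Critical values: χ²_{0.995,56} = 32.490, χ²_{0.005,56} = 86.994
Rejection region: χ² < 32.490 or χ² > 86.994
Decision: fail to reject H₀

Answer: χ² = 68.6420, fail to reject H₀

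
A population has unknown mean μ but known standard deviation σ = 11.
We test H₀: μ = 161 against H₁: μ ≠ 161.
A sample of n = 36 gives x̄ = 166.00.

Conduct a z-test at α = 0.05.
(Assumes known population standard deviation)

Standard error: SE = σ/√n = 11/√36 = 1.8333
z-statistic: z = (x̄ - μ₀)/SE = (166.00 - 161)/1.8333 = 2.7273
Critical value: ±1.960
p-value = 0.0064
Decision: reject H₀

Answer: z = 2.7273, reject H₀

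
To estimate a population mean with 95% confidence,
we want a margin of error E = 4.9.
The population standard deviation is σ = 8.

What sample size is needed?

z_0.025 = 1.960
n = (z×σ/E)² = (1.960×8/4.9)²
n = 10.2400
Round up: n = 11

Answer: n = 11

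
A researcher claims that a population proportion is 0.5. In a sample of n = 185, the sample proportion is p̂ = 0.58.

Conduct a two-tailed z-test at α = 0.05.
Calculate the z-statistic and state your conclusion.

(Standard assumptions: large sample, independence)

H₀: p = 0.5, H₁: p ≠ 0.5
Standard error: SE = √(p₀(1-p₀)/n) = √(0.5×0.5/185) = 0.036761
z-statistic: z = (p̂ - p₀)/SE = (0.58 - 0.5)/0.036761 = 2.1762
Critical value: z_0.025 = ±1.960
p-value = 0.0295
Decision: reject H₀ at α = 0.05

Answer: z = 2.1762, reject H₀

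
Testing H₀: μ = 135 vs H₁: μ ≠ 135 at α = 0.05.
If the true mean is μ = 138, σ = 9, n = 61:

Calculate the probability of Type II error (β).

SE = σ/√n = 9/√61 = 1.1523
Critical values: μ₀ ± z_0.025×SE = 135 ± 1.960×1.1523
Acceptance region: (132.7415, 137.2585)
Under H₁ (μ = 138): z_high = (137.2585 - 138)/1.1523 = -0.6435, z_low = (132.7415 - 138)/1.1523 = -4.5635
β = P(not reject | H₁) = Φ(-0.6435) - Φ(-4.5635) ≈ 0.2599

Answer: β ≈ 0.2599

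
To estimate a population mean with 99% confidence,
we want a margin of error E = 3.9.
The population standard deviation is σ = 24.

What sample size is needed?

Answer: n = 252

Derivation:
z_0.005 = 2.576
n = (z×σ/E)² = (2.576×24/3.9)²
n = 251.2957
Round up: n = 252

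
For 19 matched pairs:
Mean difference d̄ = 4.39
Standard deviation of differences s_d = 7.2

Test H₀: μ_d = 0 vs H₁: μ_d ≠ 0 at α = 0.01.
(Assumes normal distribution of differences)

df = n - 1 = 18
SE = s_d/√n = 7.2/√19 = 1.6518
t = d̄/SE = 4.39/1.6518 = 2.6577
Critical value: t_{0.005,18} = ±2.878
p-value ≈ 0.0160
Decision: fail to reject H₀

Answer: t = 2.6577, fail to reject H₀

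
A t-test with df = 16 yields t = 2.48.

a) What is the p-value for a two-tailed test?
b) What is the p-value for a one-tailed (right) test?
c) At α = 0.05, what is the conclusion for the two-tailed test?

Using t-distribution with df = 16:
a) Two-tailed: p = 2×P(T > 2.48) = 0.0246
b) One-tailed: p = P(T > 2.48) = 0.0123
c) 0.0246 < 0.05, reject H₀

Answer: a) 0.0246, b) 0.0123, c) reject H₀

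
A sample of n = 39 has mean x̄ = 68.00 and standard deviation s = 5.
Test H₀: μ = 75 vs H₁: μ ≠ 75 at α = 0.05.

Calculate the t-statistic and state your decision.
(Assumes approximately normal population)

df = n - 1 = 38
SE = s/√n = 5/√39 = 0.8006
t = (x̄ - μ₀)/SE = (68.00 - 75)/0.8006 = -8.7434
Critical value: t_{0.025,38} = ±2.024
p-value < 0.0001
Decision: reject H₀

Answer: t = -8.7434, reject H₀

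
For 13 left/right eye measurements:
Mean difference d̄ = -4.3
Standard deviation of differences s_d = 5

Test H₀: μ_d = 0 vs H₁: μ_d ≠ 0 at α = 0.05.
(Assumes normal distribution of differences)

Answer: t = -3.1007, reject H₀

Derivation:
df = n - 1 = 12
SE = s_d/√n = 5/√13 = 1.3868
t = d̄/SE = -4.3/1.3868 = -3.1007
Critical value: t_{0.025,12} = ±2.179
p-value ≈ 0.0092
Decision: reject H₀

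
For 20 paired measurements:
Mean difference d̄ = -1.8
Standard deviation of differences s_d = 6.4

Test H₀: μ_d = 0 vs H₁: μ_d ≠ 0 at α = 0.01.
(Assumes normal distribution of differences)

Answer: t = -1.2578, fail to reject H₀

Derivation:
df = n - 1 = 19
SE = s_d/√n = 6.4/√20 = 1.4311
t = d̄/SE = -1.8/1.4311 = -1.2578
Critical value: t_{0.005,19} = ±2.861
p-value ≈ 0.2237
Decision: fail to reject H₀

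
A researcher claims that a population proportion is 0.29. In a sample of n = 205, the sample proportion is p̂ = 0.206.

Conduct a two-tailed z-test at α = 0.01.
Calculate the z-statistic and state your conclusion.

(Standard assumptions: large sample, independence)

H₀: p = 0.29, H₁: p ≠ 0.29
Standard error: SE = √(p₀(1-p₀)/n) = √(0.29×0.71/205) = 0.031692
z-statistic: z = (p̂ - p₀)/SE = (0.206 - 0.29)/0.031692 = -2.6505
Critical value: z_0.005 = ±2.576
p-value = 0.0080
Decision: reject H₀ at α = 0.01

Answer: z = -2.6505, reject H₀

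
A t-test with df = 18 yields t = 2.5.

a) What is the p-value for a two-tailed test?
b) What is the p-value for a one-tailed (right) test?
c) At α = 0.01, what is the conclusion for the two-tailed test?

Using t-distribution with df = 18:
a) Two-tailed: p = 2×P(T > 2.5) = 0.0223
b) One-tailed: p = P(T > 2.5) = 0.0112
c) 0.0223 ≥ 0.01, fail to reject H₀

Answer: a) 0.0223, b) 0.0112, c) fail to reject H₀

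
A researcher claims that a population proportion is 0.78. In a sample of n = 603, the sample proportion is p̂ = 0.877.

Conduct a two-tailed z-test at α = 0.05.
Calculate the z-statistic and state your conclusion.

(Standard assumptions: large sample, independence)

H₀: p = 0.78, H₁: p ≠ 0.78
Standard error: SE = √(p₀(1-p₀)/n) = √(0.78×0.22/603) = 0.016869
z-statistic: z = (p̂ - p₀)/SE = (0.877 - 0.78)/0.016869 = 5.7502
Critical value: z_0.025 = ±1.960
p-value < 0.0001
Decision: reject H₀ at α = 0.05

Answer: z = 5.7502, reject H₀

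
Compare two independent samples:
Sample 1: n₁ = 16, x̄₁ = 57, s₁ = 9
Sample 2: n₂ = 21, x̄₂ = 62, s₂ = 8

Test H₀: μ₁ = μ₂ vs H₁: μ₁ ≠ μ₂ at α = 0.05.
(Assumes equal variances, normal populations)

Answer: t = -1.7846, fail to reject H₀

Derivation:
Pooled variance: s²_p = [15×9² + 20×8²]/(35) = 71.2857
s_p = 8.4431
SE = s_p×√(1/n₁ + 1/n₂) = 8.4431×√(1/16 + 1/21) = 2.8018
t = (x̄₁ - x̄₂)/SE = (57 - 62)/2.8018 = -1.7846
df = 35, t-critical = ±2.030
Decision: fail to reject H₀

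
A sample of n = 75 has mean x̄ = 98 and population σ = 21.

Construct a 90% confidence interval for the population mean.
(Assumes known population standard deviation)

Answer: (94.0110, 101.9890)

Derivation:
Confidence level: 90%, α = 0.1
z_0.05 = 1.645
SE = σ/√n = 21/√75 = 2.4249
Margin of error = 1.645 × 2.4249 = 3.9890
CI: x̄ ± margin = 98 ± 3.9890
CI: (94.0110, 101.9890)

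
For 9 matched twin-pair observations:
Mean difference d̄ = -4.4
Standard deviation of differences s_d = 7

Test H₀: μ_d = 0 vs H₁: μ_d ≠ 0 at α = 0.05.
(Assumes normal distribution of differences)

Answer: t = -1.8857, fail to reject H₀

Derivation:
df = n - 1 = 8
SE = s_d/√n = 7/√9 = 2.3333
t = d̄/SE = -4.4/2.3333 = -1.8857
Critical value: t_{0.025,8} = ±2.306
p-value ≈ 0.0961
Decision: fail to reject H₀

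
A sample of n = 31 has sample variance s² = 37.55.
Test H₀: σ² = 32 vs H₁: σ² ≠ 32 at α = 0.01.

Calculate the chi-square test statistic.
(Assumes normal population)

df = n - 1 = 30
χ² = (n-1)s²/σ₀² = 30×37.55/32 = 35.2031
Critical values: χ²_{0.995,30} = 13.787, χ²_{0.005,30} = 53.672
Rejection region: χ² < 13.787 or χ² > 53.672
Decision: fail to reject H₀

Answer: χ² = 35.2031, fail to reject H₀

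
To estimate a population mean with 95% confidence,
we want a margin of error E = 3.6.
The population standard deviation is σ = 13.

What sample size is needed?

z_0.025 = 1.960
n = (z×σ/E)² = (1.960×13/3.6)²
n = 50.0949
Round up: n = 51

Answer: n = 51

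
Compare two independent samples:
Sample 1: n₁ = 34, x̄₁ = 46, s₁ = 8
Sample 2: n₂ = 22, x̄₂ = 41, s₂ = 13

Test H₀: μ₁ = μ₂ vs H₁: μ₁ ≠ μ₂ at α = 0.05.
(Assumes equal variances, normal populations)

Answer: t = 1.7848, fail to reject H₀

Derivation:
Pooled variance: s²_p = [33×8² + 21×13²]/(54) = 104.8333
s_p = 10.2388
SE = s_p×√(1/n₁ + 1/n₂) = 10.2388×√(1/34 + 1/22) = 2.8015
t = (x̄₁ - x̄₂)/SE = (46 - 41)/2.8015 = 1.7848
df = 54, t-critical = ±2.005
Decision: fail to reject H₀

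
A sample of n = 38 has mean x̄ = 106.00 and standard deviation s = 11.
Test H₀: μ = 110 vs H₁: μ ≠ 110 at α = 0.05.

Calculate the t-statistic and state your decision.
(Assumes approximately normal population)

df = n - 1 = 37
SE = s/√n = 11/√38 = 1.7844
t = (x̄ - μ₀)/SE = (106.00 - 110)/1.7844 = -2.2416
Critical value: t_{0.025,37} = ±2.026
p-value ≈ 0.0311
Decision: reject H₀

Answer: t = -2.2416, reject H₀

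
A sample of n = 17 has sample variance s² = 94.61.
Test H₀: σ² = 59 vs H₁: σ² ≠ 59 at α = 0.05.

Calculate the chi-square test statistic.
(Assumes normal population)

df = n - 1 = 16
χ² = (n-1)s²/σ₀² = 16×94.61/59 = 25.6569
Critical values: χ²_{0.975,16} = 6.908, χ²_{0.025,16} = 28.845
Rejection region: χ² < 6.908 or χ² > 28.845
Decision: fail to reject H₀

Answer: χ² = 25.6569, fail to reject H₀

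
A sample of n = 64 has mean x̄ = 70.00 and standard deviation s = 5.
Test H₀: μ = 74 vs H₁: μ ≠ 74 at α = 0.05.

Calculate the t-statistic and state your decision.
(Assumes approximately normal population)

df = n - 1 = 63
SE = s/√n = 5/√64 = 0.6250
t = (x̄ - μ₀)/SE = (70.00 - 74)/0.6250 = -6.4000
Critical value: t_{0.025,63} = ±1.998
p-value < 0.0001
Decision: reject H₀

Answer: t = -6.4000, reject H₀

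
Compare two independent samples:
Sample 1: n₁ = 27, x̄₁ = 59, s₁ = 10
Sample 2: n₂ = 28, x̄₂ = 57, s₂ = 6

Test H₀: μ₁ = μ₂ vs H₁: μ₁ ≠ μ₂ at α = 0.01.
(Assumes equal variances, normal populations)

Pooled variance: s²_p = [26×10² + 27×6²]/(53) = 67.3962
s_p = 8.2095
SE = s_p×√(1/n₁ + 1/n₂) = 8.2095×√(1/27 + 1/28) = 2.2143
t = (x̄₁ - x̄₂)/SE = (59 - 57)/2.2143 = 0.9032
df = 53, t-critical = ±2.672
Decision: fail to reject H₀

Answer: t = 0.9032, fail to reject H₀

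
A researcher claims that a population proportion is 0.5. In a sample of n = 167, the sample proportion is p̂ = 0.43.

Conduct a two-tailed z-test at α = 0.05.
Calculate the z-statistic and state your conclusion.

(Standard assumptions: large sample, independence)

Answer: z = -1.8092, fail to reject H₀

Derivation:
H₀: p = 0.5, H₁: p ≠ 0.5
Standard error: SE = √(p₀(1-p₀)/n) = √(0.5×0.5/167) = 0.038691
z-statistic: z = (p̂ - p₀)/SE = (0.43 - 0.5)/0.038691 = -1.8092
Critical value: z_0.025 = ±1.960
p-value = 0.0704
Decision: fail to reject H₀ at α = 0.05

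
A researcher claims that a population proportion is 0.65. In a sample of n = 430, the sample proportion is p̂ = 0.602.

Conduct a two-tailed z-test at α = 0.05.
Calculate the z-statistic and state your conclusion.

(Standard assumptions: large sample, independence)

Answer: z = -2.0868, reject H₀

Derivation:
H₀: p = 0.65, H₁: p ≠ 0.65
Standard error: SE = √(p₀(1-p₀)/n) = √(0.65×0.35/430) = 0.023002
z-statistic: z = (p̂ - p₀)/SE = (0.602 - 0.65)/0.023002 = -2.0868
Critical value: z_0.025 = ±1.960
p-value = 0.0369
Decision: reject H₀ at α = 0.05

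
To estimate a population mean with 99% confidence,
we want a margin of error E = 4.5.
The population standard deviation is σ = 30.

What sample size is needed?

Answer: n = 295

Derivation:
z_0.005 = 2.576
n = (z×σ/E)² = (2.576×30/4.5)²
n = 294.9234
Round up: n = 295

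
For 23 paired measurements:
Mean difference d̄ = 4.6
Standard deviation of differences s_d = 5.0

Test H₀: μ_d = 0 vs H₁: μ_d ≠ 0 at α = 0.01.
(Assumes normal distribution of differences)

df = n - 1 = 22
SE = s_d/√n = 5.0/√23 = 1.0426
t = d̄/SE = 4.6/1.0426 = 4.4120
Critical value: t_{0.005,22} = ±2.819
p-value ≈ 0.0002
Decision: reject H₀

Answer: t = 4.4120, reject H₀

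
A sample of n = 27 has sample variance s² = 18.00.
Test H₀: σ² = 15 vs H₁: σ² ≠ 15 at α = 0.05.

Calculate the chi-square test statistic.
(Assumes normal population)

Answer: χ² = 31.2000, fail to reject H₀

Derivation:
df = n - 1 = 26
χ² = (n-1)s²/σ₀² = 26×18.00/15 = 31.2000
Critical values: χ²_{0.975,26} = 13.844, χ²_{0.025,26} = 41.923
Rejection region: χ² < 13.844 or χ² > 41.923
Decision: fail to reject H₀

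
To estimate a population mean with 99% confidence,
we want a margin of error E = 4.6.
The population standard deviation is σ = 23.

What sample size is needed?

z_0.005 = 2.576
n = (z×σ/E)² = (2.576×23/4.6)²
n = 165.8944
Round up: n = 166

Answer: n = 166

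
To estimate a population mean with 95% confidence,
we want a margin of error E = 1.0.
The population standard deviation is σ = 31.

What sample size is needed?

z_0.025 = 1.960
n = (z×σ/E)² = (1.960×31/1.0)²
n = 3691.7776
Round up: n = 3692

Answer: n = 3692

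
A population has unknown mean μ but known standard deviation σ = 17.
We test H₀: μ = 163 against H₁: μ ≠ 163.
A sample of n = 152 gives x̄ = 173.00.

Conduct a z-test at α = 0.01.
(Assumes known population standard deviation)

Standard error: SE = σ/√n = 17/√152 = 1.3789
z-statistic: z = (x̄ - μ₀)/SE = (173.00 - 163)/1.3789 = 7.2522
Critical value: ±2.576
p-value < 0.0001
Decision: reject H₀

Answer: z = 7.2522, reject H₀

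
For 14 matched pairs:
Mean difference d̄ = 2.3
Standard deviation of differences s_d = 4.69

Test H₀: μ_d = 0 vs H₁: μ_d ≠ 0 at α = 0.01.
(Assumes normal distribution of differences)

Answer: t = 1.8349, fail to reject H₀

Derivation:
df = n - 1 = 13
SE = s_d/√n = 4.69/√14 = 1.2535
t = d̄/SE = 2.3/1.2535 = 1.8349
Critical value: t_{0.005,13} = ±3.012
p-value ≈ 0.0895
Decision: fail to reject H₀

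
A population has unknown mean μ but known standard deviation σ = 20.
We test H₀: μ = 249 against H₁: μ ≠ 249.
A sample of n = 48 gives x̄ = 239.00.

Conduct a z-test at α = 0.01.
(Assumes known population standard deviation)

Standard error: SE = σ/√n = 20/√48 = 2.8868
z-statistic: z = (x̄ - μ₀)/SE = (239.00 - 249)/2.8868 = -3.4640
Critical value: ±2.576
p-value = 0.0005
Decision: reject H₀

Answer: z = -3.4640, reject H₀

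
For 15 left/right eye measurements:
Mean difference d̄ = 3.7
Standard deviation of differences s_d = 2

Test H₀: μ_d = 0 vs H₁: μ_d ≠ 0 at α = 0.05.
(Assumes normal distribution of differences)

df = n - 1 = 14
SE = s_d/√n = 2/√15 = 0.5164
t = d̄/SE = 3.7/0.5164 = 7.1650
Critical value: t_{0.025,14} = ±2.145
p-value < 0.0001
Decision: reject H₀

Answer: t = 7.1650, reject H₀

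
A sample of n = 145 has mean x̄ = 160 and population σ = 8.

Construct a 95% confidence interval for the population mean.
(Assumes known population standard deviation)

Answer: (158.6978, 161.3022)

Derivation:
Confidence level: 95%, α = 0.05
z_0.025 = 1.960
SE = σ/√n = 8/√145 = 0.6644
Margin of error = 1.960 × 0.6644 = 1.3022
CI: x̄ ± margin = 160 ± 1.3022
CI: (158.6978, 161.3022)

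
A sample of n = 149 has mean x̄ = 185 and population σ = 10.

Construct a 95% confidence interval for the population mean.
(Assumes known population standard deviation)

Answer: (183.3944, 186.6056)

Derivation:
Confidence level: 95%, α = 0.05
z_0.025 = 1.960
SE = σ/√n = 10/√149 = 0.8192
Margin of error = 1.960 × 0.8192 = 1.6056
CI: x̄ ± margin = 185 ± 1.6056
CI: (183.3944, 186.6056)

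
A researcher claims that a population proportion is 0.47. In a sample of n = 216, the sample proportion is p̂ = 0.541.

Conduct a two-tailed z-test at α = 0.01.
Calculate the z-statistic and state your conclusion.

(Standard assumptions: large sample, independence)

Answer: z = 2.0908, fail to reject H₀

Derivation:
H₀: p = 0.47, H₁: p ≠ 0.47
Standard error: SE = √(p₀(1-p₀)/n) = √(0.47×0.53/216) = 0.033959
z-statistic: z = (p̂ - p₀)/SE = (0.541 - 0.47)/0.033959 = 2.0908
Critical value: z_0.005 = ±2.576
p-value = 0.0365
Decision: fail to reject H₀ at α = 0.01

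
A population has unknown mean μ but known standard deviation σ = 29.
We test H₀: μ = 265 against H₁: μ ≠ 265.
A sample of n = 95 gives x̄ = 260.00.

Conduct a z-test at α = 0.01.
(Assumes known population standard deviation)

Answer: z = -1.6805, fail to reject H₀

Derivation:
Standard error: SE = σ/√n = 29/√95 = 2.9753
z-statistic: z = (x̄ - μ₀)/SE = (260.00 - 265)/2.9753 = -1.6805
Critical value: ±2.576
p-value = 0.0929
Decision: fail to reject H₀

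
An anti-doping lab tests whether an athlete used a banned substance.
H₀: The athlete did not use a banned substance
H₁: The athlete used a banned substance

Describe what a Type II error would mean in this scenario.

Answer: Failing to detect doping in an athlete who used a banned substance

Derivation:
A Type I error (probability α) occurs when we reject a true H₀.
A Type II error (probability β) occurs when we fail to reject a false H₀.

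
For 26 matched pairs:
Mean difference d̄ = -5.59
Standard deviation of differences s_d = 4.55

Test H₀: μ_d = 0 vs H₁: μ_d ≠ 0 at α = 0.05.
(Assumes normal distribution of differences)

Answer: t = -6.2647, reject H₀

Derivation:
df = n - 1 = 25
SE = s_d/√n = 4.55/√26 = 0.8923
t = d̄/SE = -5.59/0.8923 = -6.2647
Critical value: t_{0.025,25} = ±2.060
p-value < 0.0001
Decision: reject H₀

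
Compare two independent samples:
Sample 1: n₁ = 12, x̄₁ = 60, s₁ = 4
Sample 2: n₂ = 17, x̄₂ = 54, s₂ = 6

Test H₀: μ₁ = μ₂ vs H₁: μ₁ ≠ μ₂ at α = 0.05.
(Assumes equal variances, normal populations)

Pooled variance: s²_p = [11×4² + 16×6²]/(27) = 27.8519
s_p = 5.2775
SE = s_p×√(1/n₁ + 1/n₂) = 5.2775×√(1/12 + 1/17) = 1.9898
t = (x̄₁ - x̄₂)/SE = (60 - 54)/1.9898 = 3.0154
df = 27, t-critical = ±2.052
Decision: reject H₀

Answer: t = 3.0154, reject H₀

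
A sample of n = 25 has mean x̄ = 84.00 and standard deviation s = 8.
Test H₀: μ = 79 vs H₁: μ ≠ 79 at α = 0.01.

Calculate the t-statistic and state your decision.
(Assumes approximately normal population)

Answer: t = 3.1250, reject H₀

Derivation:
df = n - 1 = 24
SE = s/√n = 8/√25 = 1.6000
t = (x̄ - μ₀)/SE = (84.00 - 79)/1.6000 = 3.1250
Critical value: t_{0.005,24} = ±2.797
p-value ≈ 0.0046
Decision: reject H₀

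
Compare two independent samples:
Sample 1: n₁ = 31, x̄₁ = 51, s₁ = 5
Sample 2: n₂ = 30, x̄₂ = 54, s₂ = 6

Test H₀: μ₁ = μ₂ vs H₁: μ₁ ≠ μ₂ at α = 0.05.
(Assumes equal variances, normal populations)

Pooled variance: s²_p = [30×5² + 29×6²]/(59) = 30.4068
s_p = 5.5142
SE = s_p×√(1/n₁ + 1/n₂) = 5.5142×√(1/31 + 1/30) = 1.4122
t = (x̄₁ - x̄₂)/SE = (51 - 54)/1.4122 = -2.1243
df = 59, t-critical = ±2.001
Decision: reject H₀

Answer: t = -2.1243, reject H₀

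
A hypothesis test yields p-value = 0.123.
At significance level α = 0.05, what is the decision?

Answer: fail to reject H₀

Derivation:
Compare p-value to α:
0.123 ≥ 0.05
Decision: fail to reject H₀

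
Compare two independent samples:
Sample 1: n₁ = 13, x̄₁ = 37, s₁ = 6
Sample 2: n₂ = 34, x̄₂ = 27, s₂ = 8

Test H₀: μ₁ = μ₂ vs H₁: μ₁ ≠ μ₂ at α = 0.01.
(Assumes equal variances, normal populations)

Pooled variance: s²_p = [12×6² + 33×8²]/(45) = 56.5333
s_p = 7.5189
SE = s_p×√(1/n₁ + 1/n₂) = 7.5189×√(1/13 + 1/34) = 2.4518
t = (x̄₁ - x̄₂)/SE = (37 - 27)/2.4518 = 4.0786
df = 45, t-critical = ±2.690
Decision: reject H₀

Answer: t = 4.0786, reject H₀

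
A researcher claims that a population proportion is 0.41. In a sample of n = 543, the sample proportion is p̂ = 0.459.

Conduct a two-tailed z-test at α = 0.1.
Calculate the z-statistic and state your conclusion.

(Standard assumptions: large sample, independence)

H₀: p = 0.41, H₁: p ≠ 0.41
Standard error: SE = √(p₀(1-p₀)/n) = √(0.41×0.59/543) = 0.021107
z-statistic: z = (p̂ - p₀)/SE = (0.459 - 0.41)/0.021107 = 2.3215
Critical value: z_0.05 = ±1.645
p-value = 0.0203
Decision: reject H₀ at α = 0.1

Answer: z = 2.3215, reject H₀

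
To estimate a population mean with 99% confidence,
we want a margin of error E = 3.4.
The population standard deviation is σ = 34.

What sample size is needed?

Answer: n = 664

Derivation:
z_0.005 = 2.576
n = (z×σ/E)² = (2.576×34/3.4)²
n = 663.5776
Round up: n = 664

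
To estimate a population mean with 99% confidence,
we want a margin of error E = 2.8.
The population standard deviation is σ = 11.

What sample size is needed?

z_0.005 = 2.576
n = (z×σ/E)² = (2.576×11/2.8)²
n = 102.4144
Round up: n = 103

Answer: n = 103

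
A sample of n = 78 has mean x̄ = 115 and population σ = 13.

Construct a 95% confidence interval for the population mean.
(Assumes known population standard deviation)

Answer: (112.1149, 117.8851)

Derivation:
Confidence level: 95%, α = 0.05
z_0.025 = 1.960
SE = σ/√n = 13/√78 = 1.4720
Margin of error = 1.960 × 1.4720 = 2.8851
CI: x̄ ± margin = 115 ± 2.8851
CI: (112.1149, 117.8851)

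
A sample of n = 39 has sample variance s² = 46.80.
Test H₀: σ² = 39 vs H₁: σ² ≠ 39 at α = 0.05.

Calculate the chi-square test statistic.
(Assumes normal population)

Answer: χ² = 45.6000, fail to reject H₀

Derivation:
df = n - 1 = 38
χ² = (n-1)s²/σ₀² = 38×46.80/39 = 45.6000
Critical values: χ²_{0.975,38} = 22.878, χ²_{0.025,38} = 56.896
Rejection region: χ² < 22.878 or χ² > 56.896
Decision: fail to reject H₀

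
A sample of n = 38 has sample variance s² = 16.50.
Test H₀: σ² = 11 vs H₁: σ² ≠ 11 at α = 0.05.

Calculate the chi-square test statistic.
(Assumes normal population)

Answer: χ² = 55.5000, fail to reject H₀

Derivation:
df = n - 1 = 37
χ² = (n-1)s²/σ₀² = 37×16.50/11 = 55.5000
Critical values: χ²_{0.975,37} = 22.106, χ²_{0.025,37} = 55.668
Rejection region: χ² < 22.106 or χ² > 55.668
Decision: fail to reject H₀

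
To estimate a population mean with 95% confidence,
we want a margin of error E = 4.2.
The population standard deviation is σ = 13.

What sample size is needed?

z_0.025 = 1.960
n = (z×σ/E)² = (1.960×13/4.2)²
n = 36.8044
Round up: n = 37

Answer: n = 37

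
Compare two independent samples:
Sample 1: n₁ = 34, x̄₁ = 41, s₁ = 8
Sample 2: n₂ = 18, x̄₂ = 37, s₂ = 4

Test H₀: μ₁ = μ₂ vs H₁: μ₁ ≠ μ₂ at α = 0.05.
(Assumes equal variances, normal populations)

Answer: t = 1.9873, fail to reject H₀

Derivation:
Pooled variance: s²_p = [33×8² + 17×4²]/(50) = 47.6800
s_p = 6.9051
SE = s_p×√(1/n₁ + 1/n₂) = 6.9051×√(1/34 + 1/18) = 2.0128
t = (x̄₁ - x̄₂)/SE = (41 - 37)/2.0128 = 1.9873
df = 50, t-critical = ±2.009
Decision: fail to reject H₀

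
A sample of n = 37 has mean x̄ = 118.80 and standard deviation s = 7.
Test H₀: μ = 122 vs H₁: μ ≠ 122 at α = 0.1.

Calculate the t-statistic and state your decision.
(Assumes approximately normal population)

df = n - 1 = 36
SE = s/√n = 7/√37 = 1.1508
t = (x̄ - μ₀)/SE = (118.80 - 122)/1.1508 = -2.7807
Critical value: t_{0.05,36} = ±1.688
p-value ≈ 0.0086
Decision: reject H₀

Answer: t = -2.7807, reject H₀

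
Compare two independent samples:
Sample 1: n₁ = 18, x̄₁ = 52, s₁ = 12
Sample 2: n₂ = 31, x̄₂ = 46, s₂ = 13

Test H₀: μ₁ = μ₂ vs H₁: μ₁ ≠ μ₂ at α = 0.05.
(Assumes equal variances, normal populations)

Answer: t = 1.6009, fail to reject H₀

Derivation:
Pooled variance: s²_p = [17×12² + 30×13²]/(47) = 159.9574
s_p = 12.6474
SE = s_p×√(1/n₁ + 1/n₂) = 12.6474×√(1/18 + 1/31) = 3.7478
t = (x̄₁ - x̄₂)/SE = (52 - 46)/3.7478 = 1.6009
df = 47, t-critical = ±2.012
Decision: fail to reject H₀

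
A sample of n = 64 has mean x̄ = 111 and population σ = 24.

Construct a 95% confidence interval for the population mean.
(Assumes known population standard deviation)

Confidence level: 95%, α = 0.05
z_0.025 = 1.960
SE = σ/√n = 24/√64 = 3.0000
Margin of error = 1.960 × 3.0000 = 5.8800
CI: x̄ ± margin = 111 ± 5.8800
CI: (105.1200, 116.8800)

Answer: (105.1200, 116.8800)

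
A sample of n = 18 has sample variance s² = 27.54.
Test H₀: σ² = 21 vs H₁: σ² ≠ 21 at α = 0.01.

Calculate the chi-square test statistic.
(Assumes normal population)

df = n - 1 = 17
χ² = (n-1)s²/σ₀² = 17×27.54/21 = 22.2943
Critical values: χ²_{0.995,17} = 5.697, χ²_{0.005,17} = 35.718
Rejection region: χ² < 5.697 or χ² > 35.718
Decision: fail to reject H₀

Answer: χ² = 22.2943, fail to reject H₀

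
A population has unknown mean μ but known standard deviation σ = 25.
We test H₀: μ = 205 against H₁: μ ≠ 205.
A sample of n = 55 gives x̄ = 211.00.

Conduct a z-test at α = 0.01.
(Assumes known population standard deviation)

Standard error: SE = σ/√n = 25/√55 = 3.3710
z-statistic: z = (x̄ - μ₀)/SE = (211.00 - 205)/3.3710 = 1.7799
Critical value: ±2.576
p-value = 0.0751
Decision: fail to reject H₀

Answer: z = 1.7799, fail to reject H₀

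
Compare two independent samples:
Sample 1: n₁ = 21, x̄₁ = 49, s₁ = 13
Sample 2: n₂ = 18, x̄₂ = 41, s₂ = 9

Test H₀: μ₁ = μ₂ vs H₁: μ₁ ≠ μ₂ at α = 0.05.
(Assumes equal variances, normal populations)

Answer: t = 2.1965, reject H₀

Derivation:
Pooled variance: s²_p = [20×13² + 17×9²]/(37) = 128.5676
s_p = 11.3388
SE = s_p×√(1/n₁ + 1/n₂) = 11.3388×√(1/21 + 1/18) = 3.6421
t = (x̄₁ - x̄₂)/SE = (49 - 41)/3.6421 = 2.1965
df = 37, t-critical = ±2.026
Decision: reject H₀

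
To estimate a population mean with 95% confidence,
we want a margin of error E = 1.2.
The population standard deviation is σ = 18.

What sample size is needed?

Answer: n = 865

Derivation:
z_0.025 = 1.960
n = (z×σ/E)² = (1.960×18/1.2)²
n = 864.3600
Round up: n = 865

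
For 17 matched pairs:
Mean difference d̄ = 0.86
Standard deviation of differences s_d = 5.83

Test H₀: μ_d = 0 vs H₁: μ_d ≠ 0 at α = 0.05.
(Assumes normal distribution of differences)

df = n - 1 = 16
SE = s_d/√n = 5.83/√17 = 1.4140
t = d̄/SE = 0.86/1.4140 = 0.6082
Critical value: t_{0.025,16} = ±2.120
p-value ≈ 0.5516
Decision: fail to reject H₀

Answer: t = 0.6082, fail to reject H₀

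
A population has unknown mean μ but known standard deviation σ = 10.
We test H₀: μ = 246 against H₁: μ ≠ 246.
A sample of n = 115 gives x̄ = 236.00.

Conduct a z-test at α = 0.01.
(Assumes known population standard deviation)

Answer: z = -10.7239, reject H₀

Derivation:
Standard error: SE = σ/√n = 10/√115 = 0.9325
z-statistic: z = (x̄ - μ₀)/SE = (236.00 - 246)/0.9325 = -10.7239
Critical value: ±2.576
p-value < 0.0001
Decision: reject H₀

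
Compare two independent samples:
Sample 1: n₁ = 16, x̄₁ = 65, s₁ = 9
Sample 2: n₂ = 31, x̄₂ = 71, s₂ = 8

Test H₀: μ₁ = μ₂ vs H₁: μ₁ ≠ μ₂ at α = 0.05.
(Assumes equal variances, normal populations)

Pooled variance: s²_p = [15×9² + 30×8²]/(45) = 69.6667
s_p = 8.3467
SE = s_p×√(1/n₁ + 1/n₂) = 8.3467×√(1/16 + 1/31) = 2.5693
t = (x̄₁ - x̄₂)/SE = (65 - 71)/2.5693 = -2.3353
df = 45, t-critical = ±2.014
Decision: reject H₀

Answer: t = -2.3353, reject H₀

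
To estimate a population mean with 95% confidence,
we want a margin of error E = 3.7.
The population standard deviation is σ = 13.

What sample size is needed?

Answer: n = 48

Derivation:
z_0.025 = 1.960
n = (z×σ/E)² = (1.960×13/3.7)²
n = 47.4237
Round up: n = 48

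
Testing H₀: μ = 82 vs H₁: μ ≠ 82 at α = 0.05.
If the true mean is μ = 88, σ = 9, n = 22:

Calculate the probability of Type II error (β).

Answer: β ≈ 0.1216

Derivation:
SE = σ/√n = 9/√22 = 1.9188
Critical values: μ₀ ± z_0.025×SE = 82 ± 1.960×1.9188
Acceptance region: (78.2392, 85.7608)
Under H₁ (μ = 88): z_high = (85.7608 - 88)/1.9188 = -1.1670, z_low = (78.2392 - 88)/1.9188 = -5.0869
β = P(not reject | H₁) = Φ(-1.1670) - Φ(-5.0869) ≈ 0.1216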